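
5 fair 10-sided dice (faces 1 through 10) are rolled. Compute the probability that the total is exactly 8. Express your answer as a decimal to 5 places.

0.00035

There are 10^5 = 100000 equally likely outcomes.
The number of ordered 5-tuples from {1,…,10} summing to 8 is 35.
P(sum = 8) = 35/100000 = 7/20000 ≈ 0.00035.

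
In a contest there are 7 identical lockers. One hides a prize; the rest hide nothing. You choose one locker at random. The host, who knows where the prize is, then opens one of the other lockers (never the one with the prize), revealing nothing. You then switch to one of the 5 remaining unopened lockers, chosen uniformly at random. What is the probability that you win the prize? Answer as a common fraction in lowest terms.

Your original locker holds the prize with probability 1/7, so the other 6 collectively hold it with probability 6/7.
The host can always find an empty locker to open, so this doesn't change that 6/7; it is now spread over the 5 remaining unopened lockers.
P(win by switching) = (6/7) · (1/5) = 6/35.

6/35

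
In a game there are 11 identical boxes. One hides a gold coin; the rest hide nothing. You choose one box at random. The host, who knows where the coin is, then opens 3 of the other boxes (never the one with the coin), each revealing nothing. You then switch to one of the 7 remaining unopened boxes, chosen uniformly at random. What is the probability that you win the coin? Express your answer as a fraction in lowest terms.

Your original box holds the coin with probability 1/11, so the other 10 collectively hold it with probability 10/11.
The host can always find 3 empty boxes to open, so the reveals don't change that 10/11; it is now spread over the 7 remaining unopened boxes.
P(win by switching) = (10/11) · (1/7) = 10/77.

10/77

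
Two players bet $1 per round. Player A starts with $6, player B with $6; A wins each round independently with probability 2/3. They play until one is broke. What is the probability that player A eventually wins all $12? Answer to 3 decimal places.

Let r = q/p = (1/3)/(2/3) = 1/2. The recurrence P(i) = p·P(i+1) + q·P(i−1) with P(0)=0, P(12)=1 gives P(i) = (1 − r^i)/(1 − r^12).
P(6) = (1 − (1/2)^6) / (1 − (1/2)^12) = 64/65 ≈ 0.985.

0.985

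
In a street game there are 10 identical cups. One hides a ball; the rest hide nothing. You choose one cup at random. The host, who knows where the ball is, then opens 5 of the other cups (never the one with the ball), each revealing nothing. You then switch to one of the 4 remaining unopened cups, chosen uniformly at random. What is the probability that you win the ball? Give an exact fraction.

Your original cup holds the ball with probability 1/10, so the other 9 collectively hold it with probability 9/10.
The host can always find 5 empty cups to open, so the reveals don't change that 9/10; it is now spread over the 4 remaining unopened cups.
P(win by switching) = (9/10) · (1/4) = 9/40.

9/40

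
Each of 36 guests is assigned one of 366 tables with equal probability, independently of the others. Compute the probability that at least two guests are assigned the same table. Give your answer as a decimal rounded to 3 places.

0.831

It's easier to compute the probability that all 36 are distinct.
P(all distinct) = 366/366 · 365/366 · ··· · 331/366 ≈ 0.169.
So the probability of at least one match is 1 − 0.169 = 0.831.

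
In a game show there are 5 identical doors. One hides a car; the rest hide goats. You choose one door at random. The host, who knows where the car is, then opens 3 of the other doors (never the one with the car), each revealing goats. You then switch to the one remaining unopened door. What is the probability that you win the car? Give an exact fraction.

4/5

Your original door holds the car with probability 1/5, so the other 4 collectively hold it with probability 4/5.
The host can always find 3 empty doors to open, so the reveals don't change that 4/5; it is now spread over the 1 remaining unopened door.
P(win by switching) = (4/5) · (1/1) = 4/5.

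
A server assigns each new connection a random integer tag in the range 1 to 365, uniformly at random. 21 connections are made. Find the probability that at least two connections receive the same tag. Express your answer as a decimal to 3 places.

It's easier to compute the probability that all 21 are distinct.
P(all distinct) = 365/365 · 364/365 · ··· · 345/365 ≈ 0.556.
So the probability of at least one match is 1 − 0.556 = 0.444.

0.444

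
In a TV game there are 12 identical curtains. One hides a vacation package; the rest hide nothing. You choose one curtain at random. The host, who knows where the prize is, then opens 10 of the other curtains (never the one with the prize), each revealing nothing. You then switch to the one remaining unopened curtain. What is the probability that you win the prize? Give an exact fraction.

11/12

Your original curtain holds the prize with probability 1/12, so the other 11 collectively hold it with probability 11/12.
The host can always find 10 empty curtains to open, so the reveals don't change that 11/12; it is now spread over the 1 remaining unopened curtain.
P(win by switching) = (11/12) · (1/1) = 11/12.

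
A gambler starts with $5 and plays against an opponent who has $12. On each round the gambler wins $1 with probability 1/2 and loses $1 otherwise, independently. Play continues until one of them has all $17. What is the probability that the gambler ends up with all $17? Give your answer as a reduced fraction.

With a fair step, P(i) = ½P(i−1) + ½P(i+1) with P(0)=0, P(17)=1 has the linear solution P(i) = i/17.
P(5) = 5/17.

5/17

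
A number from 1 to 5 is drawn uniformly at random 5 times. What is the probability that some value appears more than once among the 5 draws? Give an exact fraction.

P(all 5 different) = 5/5 · 4/5 · ··· · 1/5 = 24/625.
P(at least two equal) = 1 − 24/625 = 601/625.

601/625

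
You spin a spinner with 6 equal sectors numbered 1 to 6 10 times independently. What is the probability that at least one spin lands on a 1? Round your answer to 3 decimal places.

P(no spin lands on a 1) = (5/6)^10 ≈ 0.162.
P(at least one) = 1 − 0.162 = 0.838.

0.838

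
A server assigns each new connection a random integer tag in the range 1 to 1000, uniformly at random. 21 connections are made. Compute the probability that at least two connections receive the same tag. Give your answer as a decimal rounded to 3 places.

0.191

It's easier to compute the probability that all 21 are distinct.
P(all distinct) = 1000/1000 · 999/1000 · ··· · 980/1000 ≈ 0.809.
So the probability of at least one match is 1 − 0.809 = 0.191.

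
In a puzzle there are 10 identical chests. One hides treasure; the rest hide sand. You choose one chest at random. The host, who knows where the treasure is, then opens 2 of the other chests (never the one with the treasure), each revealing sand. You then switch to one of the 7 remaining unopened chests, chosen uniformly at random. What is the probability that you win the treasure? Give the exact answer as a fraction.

Your original chest holds the treasure with probability 1/10, so the other 9 collectively hold it with probability 9/10.
The host can always find 2 empty chests to open, so the reveals don't change that 9/10; it is now spread over the 7 remaining unopened chests.
P(win by switching) = (9/10) · (1/7) = 9/70.

9/70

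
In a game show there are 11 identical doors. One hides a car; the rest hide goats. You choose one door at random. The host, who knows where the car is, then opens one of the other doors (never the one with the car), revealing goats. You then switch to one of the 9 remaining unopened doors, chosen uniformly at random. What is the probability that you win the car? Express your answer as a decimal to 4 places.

Your original door holds the car with probability 1/11, so the other 10 collectively hold it with probability 10/11.
The host can always find an empty door to open, so this doesn't change that 10/11; it is now spread over the 9 remaining unopened doors.
P(win by switching) = (10/11) · (1/9) = 10/99 ≈ 0.1010.

0.1010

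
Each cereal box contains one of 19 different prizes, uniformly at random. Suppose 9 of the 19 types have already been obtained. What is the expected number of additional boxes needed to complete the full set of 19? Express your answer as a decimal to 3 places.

55.650

Starting from 9 distinct types, each trial gives a new one with probability (19−i)/19 when i types are held, so the wait for the next new type is 19/(19−i).
E = 19/10 + 19/9 + 19/8 + 19/7 + 19/6 + 19/5 + 19/4 + 19/3 + 19/2 + 19/1 = 140239/2520 ≈ 55.650.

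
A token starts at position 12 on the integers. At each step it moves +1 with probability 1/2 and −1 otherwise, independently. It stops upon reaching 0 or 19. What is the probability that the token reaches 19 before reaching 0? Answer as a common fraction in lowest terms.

12/19

With a fair step, P(i) = ½P(i−1) + ½P(i+1) with P(0)=0, P(19)=1 has the linear solution P(i) = i/19.
P(12) = 12/19.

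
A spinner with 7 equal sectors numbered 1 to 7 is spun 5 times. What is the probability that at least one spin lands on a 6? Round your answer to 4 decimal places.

P(no spin lands on a 6) = (6/7)^5 ≈ 0.4627.
P(at least one) = 1 − 0.4627 = 0.5373.

0.5373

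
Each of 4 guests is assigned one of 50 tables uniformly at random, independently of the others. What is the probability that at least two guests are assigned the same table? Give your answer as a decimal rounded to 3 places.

It's easier to compute the probability that all 4 are distinct.
P(all distinct) = 50/50 · 49/50 · ··· · 47/50 ≈ 0.884.
So the probability of at least one match is 1 − 0.884 = 0.116.

0.116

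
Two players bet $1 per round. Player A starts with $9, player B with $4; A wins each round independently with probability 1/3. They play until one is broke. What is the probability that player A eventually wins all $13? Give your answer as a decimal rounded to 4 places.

Let r = q/p = (2/3)/(1/3) = 2. The recurrence P(i) = p·P(i+1) + q·P(i−1) with P(0)=0, P(13)=1 gives P(i) = (1 − r^i)/(1 − r^13).
P(9) = (1 − (2)^9) / (1 − (2)^13) = 511/8191 ≈ 0.0624.

0.0624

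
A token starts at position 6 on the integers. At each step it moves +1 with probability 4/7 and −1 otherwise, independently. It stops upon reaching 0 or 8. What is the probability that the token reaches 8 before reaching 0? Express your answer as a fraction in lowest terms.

Let r = q/p = (3/7)/(4/7) = 3/4. The recurrence P(i) = p·P(i+1) + q·P(i−1) with P(0)=0, P(8)=1 gives P(i) = (1 − r^i)/(1 − r^8).
P(6) = (1 − (3/4)^6) / (1 − (3/4)^8) = 7696/8425.

7696/8425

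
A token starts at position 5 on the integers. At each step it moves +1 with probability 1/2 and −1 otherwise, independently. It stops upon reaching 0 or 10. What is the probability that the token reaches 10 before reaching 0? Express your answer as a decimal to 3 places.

With a fair step, P(i) = ½P(i−1) + ½P(i+1) with P(0)=0, P(10)=1 has the linear solution P(i) = i/10.
P(5) = 5/10 = 1/2 ≈ 0.500.

0.500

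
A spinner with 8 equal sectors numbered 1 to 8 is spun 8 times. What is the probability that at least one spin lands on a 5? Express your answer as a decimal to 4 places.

0.6564

P(no spin lands on a 5) = (7/8)^8 ≈ 0.3436.
P(at least one) = 1 − 0.3436 = 0.6564.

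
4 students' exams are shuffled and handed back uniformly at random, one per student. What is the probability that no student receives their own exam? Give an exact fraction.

3/8

This is the derangement probability: permutations of 4 with no fixed point.
D(4) = 4! · (1 − 1/1! + 1/2! − ··· + (−1)^4/4!) = 9.
P = 9/24 = 3/8.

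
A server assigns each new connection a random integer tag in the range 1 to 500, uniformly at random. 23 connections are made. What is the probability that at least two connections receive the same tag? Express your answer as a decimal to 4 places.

0.4018

It's easier to compute the probability that all 23 are distinct.
P(all distinct) = 500/500 · 499/500 · ··· · 478/500 ≈ 0.5982.
So the probability of at least one match is 1 − 0.5982 = 0.4018.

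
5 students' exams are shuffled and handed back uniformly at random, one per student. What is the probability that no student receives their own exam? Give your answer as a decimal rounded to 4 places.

0.3667

This is the derangement probability: permutations of 5 with no fixed point.
D(5) = 5! · (1 − 1/1! + 1/2! − ··· + (−1)^5/5!) = 44.
P = 44/120 = 11/30 ≈ 0.3667.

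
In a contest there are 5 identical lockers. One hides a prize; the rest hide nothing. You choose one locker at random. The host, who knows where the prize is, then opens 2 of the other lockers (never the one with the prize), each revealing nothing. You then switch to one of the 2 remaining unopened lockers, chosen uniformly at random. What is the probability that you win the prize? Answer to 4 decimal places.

Your original locker holds the prize with probability 1/5, so the other 4 collectively hold it with probability 4/5.
The host can always find 2 empty lockers to open, so the reveals don't change that 4/5; it is now spread over the 2 remaining unopened lockers.
P(win by switching) = (4/5) · (1/2) = 2/5 ≈ 0.4000.

0.4000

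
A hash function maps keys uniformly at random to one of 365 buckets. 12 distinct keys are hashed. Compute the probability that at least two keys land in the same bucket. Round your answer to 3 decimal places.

It's easier to compute the probability that all 12 are distinct.
P(all distinct) = 365/365 · 364/365 · ··· · 354/365 ≈ 0.833.
So the probability of at least one match is 1 − 0.833 = 0.167.

0.167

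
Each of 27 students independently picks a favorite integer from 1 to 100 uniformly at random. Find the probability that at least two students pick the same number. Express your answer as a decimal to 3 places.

0.979

It's easier to compute the probability that all 27 are distinct.
P(all distinct) = 100/100 · 99/100 · ··· · 74/100 ≈ 0.021.
So the probability of at least one match is 1 − 0.021 = 0.979.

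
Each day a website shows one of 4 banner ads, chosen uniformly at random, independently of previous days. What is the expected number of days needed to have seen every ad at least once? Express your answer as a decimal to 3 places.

8.333

After i distinct types are collected, each trial gives a new one with probability (4−i)/4, so the expected wait for the next new type is 4/(4−i).
E = 4/4 + 4/3 + 4/2 + 4/1 = 25/3 ≈ 8.333.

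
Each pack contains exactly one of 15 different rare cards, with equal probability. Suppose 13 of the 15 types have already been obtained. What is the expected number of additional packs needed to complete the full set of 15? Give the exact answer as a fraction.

45/2

Starting from 13 distinct types, each trial gives a new one with probability (15−i)/15 when i types are held, so the wait for the next new type is 15/(15−i).
E = 15/2 + 15/1 = 45/2.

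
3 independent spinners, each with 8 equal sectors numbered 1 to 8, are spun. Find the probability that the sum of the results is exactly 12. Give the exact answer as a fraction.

There are 8^3 = 512 equally likely outcomes.
The number of ordered 3-tuples from {1,…,8} summing to 12 is 46.
P(sum = 12) = 46/512 = 23/256.

23/256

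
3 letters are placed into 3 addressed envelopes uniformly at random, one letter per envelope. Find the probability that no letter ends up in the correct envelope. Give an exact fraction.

1/3

This is the derangement probability: permutations of 3 with no fixed point.
D(3) = 3! · (1 − 1/1! + 1/2! − ··· + (−1)^3/3!) = 2.
P = 2/6 = 1/3.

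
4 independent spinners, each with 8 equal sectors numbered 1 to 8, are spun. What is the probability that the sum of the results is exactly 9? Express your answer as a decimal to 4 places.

There are 8^4 = 4096 equally likely outcomes.
The number of ordered 4-tuples from {1,…,8} summing to 9 is 56.
P(sum = 9) = 56/4096 = 7/512 ≈ 0.0137.

0.0137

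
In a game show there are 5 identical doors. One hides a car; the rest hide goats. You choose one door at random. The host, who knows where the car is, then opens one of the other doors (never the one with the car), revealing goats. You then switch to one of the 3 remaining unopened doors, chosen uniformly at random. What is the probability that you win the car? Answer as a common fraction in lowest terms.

4/15

Your original door holds the car with probability 1/5, so the other 4 collectively hold it with probability 4/5.
The host can always find an empty door to open, so this doesn't change that 4/5; it is now spread over the 3 remaining unopened doors.
P(win by switching) = (4/5) · (1/3) = 4/15.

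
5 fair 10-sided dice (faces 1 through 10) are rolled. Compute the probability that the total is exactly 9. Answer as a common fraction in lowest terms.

7/10000

There are 10^5 = 100000 equally likely outcomes.
The number of ordered 5-tuples from {1,…,10} summing to 9 is 70.
P(sum = 9) = 70/100000 = 7/10000.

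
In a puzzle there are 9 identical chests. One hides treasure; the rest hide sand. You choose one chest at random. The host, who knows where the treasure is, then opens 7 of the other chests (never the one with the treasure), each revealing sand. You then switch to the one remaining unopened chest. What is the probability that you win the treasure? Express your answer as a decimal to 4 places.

0.8889

Your original chest holds the treasure with probability 1/9, so the other 8 collectively hold it with probability 8/9.
The host can always find 7 empty chests to open, so the reveals don't change that 8/9; it is now spread over the 1 remaining unopened chest.
P(win by switching) = (8/9) · (1/1) = 8/9 ≈ 0.8889.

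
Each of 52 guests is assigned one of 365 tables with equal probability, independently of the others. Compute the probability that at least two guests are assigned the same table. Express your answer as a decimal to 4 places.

It's easier to compute the probability that all 52 are distinct.
P(all distinct) = 365/365 · 364/365 · ··· · 314/365 ≈ 0.0220.
So the probability of at least one match is 1 − 0.0220 = 0.9780.

0.9780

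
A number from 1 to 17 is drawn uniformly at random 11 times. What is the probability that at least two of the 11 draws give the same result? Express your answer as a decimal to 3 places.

0.986

P(all 11 different) = 17/17 · 16/17 · ··· · 7/17 ≈ 0.014.
P(at least two equal) = 1 − 0.014 = 0.986.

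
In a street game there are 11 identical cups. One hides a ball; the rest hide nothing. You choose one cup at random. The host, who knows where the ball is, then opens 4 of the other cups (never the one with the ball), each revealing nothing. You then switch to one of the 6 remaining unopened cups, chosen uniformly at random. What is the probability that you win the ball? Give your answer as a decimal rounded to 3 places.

0.152

Your original cup holds the ball with probability 1/11, so the other 10 collectively hold it with probability 10/11.
The host can always find 4 empty cups to open, so the reveals don't change that 10/11; it is now spread over the 6 remaining unopened cups.
P(win by switching) = (10/11) · (1/6) = 5/33 ≈ 0.152.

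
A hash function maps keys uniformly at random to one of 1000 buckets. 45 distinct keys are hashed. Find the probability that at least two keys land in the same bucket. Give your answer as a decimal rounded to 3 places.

It's easier to compute the probability that all 45 are distinct.
P(all distinct) = 1000/1000 · 999/1000 · ··· · 956/1000 ≈ 0.366.
So the probability of at least one match is 1 − 0.366 = 0.634.

0.634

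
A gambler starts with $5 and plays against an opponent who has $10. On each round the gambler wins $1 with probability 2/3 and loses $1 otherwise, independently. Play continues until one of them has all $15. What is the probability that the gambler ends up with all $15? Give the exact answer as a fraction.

1024/1057

Let r = q/p = (1/3)/(2/3) = 1/2. The recurrence P(i) = p·P(i+1) + q·P(i−1) with P(0)=0, P(15)=1 gives P(i) = (1 − r^i)/(1 − r^15).
P(5) = (1 − (1/2)^5) / (1 − (1/2)^15) = 1024/1057.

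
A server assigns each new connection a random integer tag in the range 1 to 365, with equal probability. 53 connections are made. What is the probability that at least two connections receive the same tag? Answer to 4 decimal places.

It's easier to compute the probability that all 53 are distinct.
P(all distinct) = 365/365 · 364/365 · ··· · 313/365 ≈ 0.0189.
So the probability of at least one match is 1 − 0.0189 = 0.9811.

0.9811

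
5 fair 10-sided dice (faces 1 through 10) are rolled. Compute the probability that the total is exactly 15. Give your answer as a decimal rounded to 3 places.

There are 10^5 = 100000 equally likely outcomes.
The number of ordered 5-tuples from {1,…,10} summing to 15 is 996.
P(sum = 15) = 996/100000 = 249/25000 ≈ 0.010.

0.010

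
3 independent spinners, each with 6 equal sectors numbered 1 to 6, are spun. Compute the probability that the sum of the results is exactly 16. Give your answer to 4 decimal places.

There are 6^3 = 216 equally likely outcomes.
The number of ordered 3-tuples from {1,…,6} summing to 16 is 6.
P(sum = 16) = 6/216 = 1/36 ≈ 0.0278.

0.0278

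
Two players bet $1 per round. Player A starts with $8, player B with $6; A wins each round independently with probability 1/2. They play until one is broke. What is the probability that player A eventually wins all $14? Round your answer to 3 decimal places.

With a fair step, P(i) = ½P(i−1) + ½P(i+1) with P(0)=0, P(14)=1 has the linear solution P(i) = i/14.
P(8) = 8/14 = 4/7 ≈ 0.571.

0.571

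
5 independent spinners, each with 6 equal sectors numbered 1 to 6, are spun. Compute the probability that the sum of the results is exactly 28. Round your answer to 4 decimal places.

0.0019

There are 6^5 = 7776 equally likely outcomes.
The number of ordered 5-tuples from {1,…,6} summing to 28 is 15.
P(sum = 28) = 15/7776 = 5/2592 ≈ 0.0019.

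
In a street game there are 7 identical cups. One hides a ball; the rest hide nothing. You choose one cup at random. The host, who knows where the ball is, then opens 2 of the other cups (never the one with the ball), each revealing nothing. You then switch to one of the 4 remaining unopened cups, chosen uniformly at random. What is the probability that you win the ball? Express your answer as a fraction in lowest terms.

Your original cup holds the ball with probability 1/7, so the other 6 collectively hold it with probability 6/7.
The host can always find 2 empty cups to open, so the reveals don't change that 6/7; it is now spread over the 4 remaining unopened cups.
P(win by switching) = (6/7) · (1/4) = 3/14.

3/14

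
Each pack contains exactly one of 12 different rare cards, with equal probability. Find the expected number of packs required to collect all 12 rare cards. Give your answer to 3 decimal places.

37.239

After i distinct types are collected, each trial gives a new one with probability (12−i)/12, so the expected wait for the next new type is 12/(12−i).
E = 12/12 + 12/11 + 12/10 + 12/9 + 12/8 + 12/7 + 12/6 + 12/5 + 12/4 + 12/3 + 12/2 + 12/1 = 86021/2310 ≈ 37.239.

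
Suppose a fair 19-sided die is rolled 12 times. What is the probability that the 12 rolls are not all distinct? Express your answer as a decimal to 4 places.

0.9891

P(all 12 different) = 19/19 · 18/19 · ··· · 8/19 ≈ 0.0109.
P(at least two equal) = 1 − 0.0109 = 0.9891.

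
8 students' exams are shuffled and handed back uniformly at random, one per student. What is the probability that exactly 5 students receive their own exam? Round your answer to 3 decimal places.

0.003

Choose which 5 of the 8 are fixed: C(8,5) = 56 ways.
The remaining 3 must have no fixed point: D(3) = 2.
P = 56·2/40320 = 1/360 ≈ 0.003.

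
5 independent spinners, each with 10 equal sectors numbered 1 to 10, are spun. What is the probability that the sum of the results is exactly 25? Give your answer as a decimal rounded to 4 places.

0.0563

There are 10^5 = 100000 equally likely outcomes.
The number of ordered 5-tuples from {1,…,10} summing to 25 is 5631.
P(sum = 25) = 5631/100000 ≈ 0.0563.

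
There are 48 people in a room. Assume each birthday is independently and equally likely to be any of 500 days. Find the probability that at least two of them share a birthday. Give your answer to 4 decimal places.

0.9028

It's easier to compute the probability that all 48 are distinct.
P(all distinct) = 500/500 · 499/500 · ··· · 453/500 ≈ 0.0972.
So the probability of at least one match is 1 − 0.0972 = 0.9028.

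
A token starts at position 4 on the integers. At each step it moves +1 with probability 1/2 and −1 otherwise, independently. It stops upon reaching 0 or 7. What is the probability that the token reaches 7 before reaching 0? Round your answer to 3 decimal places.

With a fair step, P(i) = ½P(i−1) + ½P(i+1) with P(0)=0, P(7)=1 has the linear solution P(i) = i/7.
P(4) = 4/7 ≈ 0.571.

0.571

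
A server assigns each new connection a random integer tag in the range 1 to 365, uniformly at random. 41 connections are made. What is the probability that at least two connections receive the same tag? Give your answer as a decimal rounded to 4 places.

It's easier to compute the probability that all 41 are distinct.
P(all distinct) = 365/365 · 364/365 · ··· · 325/365 ≈ 0.0968.
So the probability of at least one match is 1 − 0.0968 = 0.9032.

0.9032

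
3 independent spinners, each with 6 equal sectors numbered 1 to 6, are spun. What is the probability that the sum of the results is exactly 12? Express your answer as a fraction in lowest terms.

25/216

There are 6^3 = 216 equally likely outcomes.
The number of ordered 3-tuples from {1,…,6} summing to 12 is 25.
P(sum = 12) = 25/216.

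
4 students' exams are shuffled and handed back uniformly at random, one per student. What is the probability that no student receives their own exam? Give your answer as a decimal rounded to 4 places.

0.3750

This is the derangement probability: permutations of 4 with no fixed point.
D(4) = 4! · (1 − 1/1! + 1/2! − ··· + (−1)^4/4!) = 9.
P = 9/24 = 3/8 ≈ 0.3750.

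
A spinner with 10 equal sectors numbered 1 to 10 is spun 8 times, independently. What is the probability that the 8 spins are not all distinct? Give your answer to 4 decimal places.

P(all 8 different) = 10/10 · 9/10 · ··· · 3/10 ≈ 0.0181.
P(at least two equal) = 1 − 0.0181 = 0.9819.

0.9819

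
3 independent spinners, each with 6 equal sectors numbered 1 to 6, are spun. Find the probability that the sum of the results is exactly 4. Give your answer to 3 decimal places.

There are 6^3 = 216 equally likely outcomes.
The number of ordered 3-tuples from {1,…,6} summing to 4 is 3.
P(sum = 4) = 3/216 = 1/72 ≈ 0.014.

0.014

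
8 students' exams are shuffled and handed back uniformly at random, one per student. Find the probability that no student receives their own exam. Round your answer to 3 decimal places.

This is the derangement probability: permutations of 8 with no fixed point.
D(8) = 8! · (1 − 1/1! + 1/2! − ··· + (−1)^8/8!) = 14833.
P = 14833/40320 = 2119/5760 ≈ 0.368.

0.368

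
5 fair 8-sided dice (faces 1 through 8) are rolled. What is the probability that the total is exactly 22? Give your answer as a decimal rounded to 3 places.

There are 8^5 = 32768 equally likely outcomes.
The number of ordered 5-tuples from {1,…,8} summing to 22 is 2460.
P(sum = 22) = 2460/32768 = 615/8192 ≈ 0.075.

0.075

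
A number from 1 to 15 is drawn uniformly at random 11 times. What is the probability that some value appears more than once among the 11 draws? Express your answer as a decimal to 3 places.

0.994

P(all 11 different) = 15/15 · 14/15 · ··· · 5/15 ≈ 0.006.
P(at least two equal) = 1 − 0.006 = 0.994.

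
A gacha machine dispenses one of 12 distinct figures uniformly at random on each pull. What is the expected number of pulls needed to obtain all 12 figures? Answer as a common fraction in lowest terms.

After i distinct types are collected, each trial gives a new one with probability (12−i)/12, so the expected wait for the next new type is 12/(12−i).
E = 12/12 + 12/11 + 12/10 + 12/9 + 12/8 + 12/7 + 12/6 + 12/5 + 12/4 + 12/3 + 12/2 + 12/1 = 86021/2310.

86021/2310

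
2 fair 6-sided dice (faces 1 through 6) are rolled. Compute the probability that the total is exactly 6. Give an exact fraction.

5/36

There are 6^2 = 36 equally likely outcomes.
The number of ordered 2-tuples from {1,…,6} summing to 6 is 5.
P(sum = 6) = 5/36.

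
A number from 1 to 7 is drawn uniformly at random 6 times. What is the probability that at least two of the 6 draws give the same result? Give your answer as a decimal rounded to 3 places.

P(all 6 different) = 7/7 · 6/7 · ··· · 2/7 ≈ 0.043.
P(at least two equal) = 1 − 0.043 = 0.957.

0.957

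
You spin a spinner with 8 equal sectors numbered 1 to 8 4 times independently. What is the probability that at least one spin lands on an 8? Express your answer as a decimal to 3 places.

0.414

P(no spin lands on an 8) = (7/8)^4 ≈ 0.586.
P(at least one) = 1 − 0.586 = 0.414.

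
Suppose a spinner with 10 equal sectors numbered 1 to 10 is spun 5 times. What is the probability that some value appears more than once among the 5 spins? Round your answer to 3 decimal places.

P(all 5 different) = 10/10 · 9/10 · ··· · 6/10 ≈ 0.302.
P(at least two equal) = 1 − 0.302 = 0.698.

0.698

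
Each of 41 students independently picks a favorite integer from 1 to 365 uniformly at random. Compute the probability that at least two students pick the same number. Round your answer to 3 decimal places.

0.903

It's easier to compute the probability that all 41 are distinct.
P(all distinct) = 365/365 · 364/365 · ··· · 325/365 ≈ 0.097.
So the probability of at least one match is 1 − 0.097 = 0.903.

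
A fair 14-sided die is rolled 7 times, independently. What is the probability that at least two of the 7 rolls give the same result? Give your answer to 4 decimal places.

0.8359

P(all 7 different) = 14/14 · 13/14 · ··· · 8/14 ≈ 0.1641.
P(at least two equal) = 1 − 0.1641 = 0.8359.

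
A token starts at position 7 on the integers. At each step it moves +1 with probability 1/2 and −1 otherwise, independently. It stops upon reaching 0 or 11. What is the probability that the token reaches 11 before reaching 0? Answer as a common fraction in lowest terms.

With a fair step, P(i) = ½P(i−1) + ½P(i+1) with P(0)=0, P(11)=1 has the linear solution P(i) = i/11.
P(7) = 7/11.

7/11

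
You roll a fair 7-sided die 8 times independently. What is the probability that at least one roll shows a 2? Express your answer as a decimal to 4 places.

0.7086

P(no roll shows a 2) = (6/7)^8 ≈ 0.2914.
P(at least one) = 1 − 0.2914 = 0.7086.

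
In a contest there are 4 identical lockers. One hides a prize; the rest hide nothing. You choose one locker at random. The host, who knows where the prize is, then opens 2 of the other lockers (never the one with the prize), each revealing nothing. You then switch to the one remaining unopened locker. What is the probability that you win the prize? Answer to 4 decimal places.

0.7500

Your original locker holds the prize with probability 1/4, so the other 3 collectively hold it with probability 3/4.
The host can always find 2 empty lockers to open, so the reveals don't change that 3/4; it is now spread over the 1 remaining unopened locker.
P(win by switching) = (3/4) · (1/1) = 3/4 ≈ 0.7500.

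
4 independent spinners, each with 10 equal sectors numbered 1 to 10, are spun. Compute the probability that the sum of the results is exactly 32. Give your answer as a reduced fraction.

There are 10^4 = 10000 equally likely outcomes.
The number of ordered 4-tuples from {1,…,10} summing to 32 is 165.
P(sum = 32) = 165/10000 = 33/2000.

33/2000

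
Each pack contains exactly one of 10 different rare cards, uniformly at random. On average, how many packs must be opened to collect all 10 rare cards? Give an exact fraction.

After i distinct types are collected, each trial gives a new one with probability (10−i)/10, so the expected wait for the next new type is 10/(10−i).
E = 10/10 + 10/9 + 10/8 + 10/7 + 10/6 + 10/5 + 10/4 + 10/3 + 10/2 + 10/1 = 7381/252.

7381/252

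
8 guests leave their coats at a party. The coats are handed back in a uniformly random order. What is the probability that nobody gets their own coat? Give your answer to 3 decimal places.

This is the derangement probability: permutations of 8 with no fixed point.
D(8) = 8! · (1 − 1/1! + 1/2! − ··· + (−1)^8/8!) = 14833.
P = 14833/40320 = 2119/5760 ≈ 0.368.

0.368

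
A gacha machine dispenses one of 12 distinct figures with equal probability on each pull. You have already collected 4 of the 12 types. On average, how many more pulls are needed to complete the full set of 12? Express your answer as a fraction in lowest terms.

2283/70

Starting from 4 distinct types, each trial gives a new one with probability (12−i)/12 when i types are held, so the wait for the next new type is 12/(12−i).
E = 12/8 + 12/7 + 12/6 + 12/5 + 12/4 + 12/3 + 12/2 + 12/1 = 2283/70.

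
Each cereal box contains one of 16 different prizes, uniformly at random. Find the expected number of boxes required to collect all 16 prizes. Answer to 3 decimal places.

After i distinct types are collected, each trial gives a new one with probability (16−i)/16, so the expected wait for the next new type is 16/(16−i).
E = 16/16 + 16/15 + 16/14 + 16/13 + 16/12 + 16/11 + 16/10 + 16/9 + 16/8 + 16/7 + 16/6 + 16/5 + 16/4 + 16/3 + 16/2 + 16/1 = 2436559/45045 ≈ 54.092.

54.092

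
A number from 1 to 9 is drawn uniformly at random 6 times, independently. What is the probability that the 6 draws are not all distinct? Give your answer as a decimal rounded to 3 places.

0.886

P(all 6 different) = 9/9 · 8/9 · ··· · 4/9 ≈ 0.114.
P(at least two equal) = 1 − 0.114 = 0.886.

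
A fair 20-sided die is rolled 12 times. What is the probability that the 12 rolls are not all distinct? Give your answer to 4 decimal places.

P(all 12 different) = 20/20 · 19/20 · ··· · 9/20 ≈ 0.0147.
P(at least two equal) = 1 − 0.0147 = 0.9853.

0.9853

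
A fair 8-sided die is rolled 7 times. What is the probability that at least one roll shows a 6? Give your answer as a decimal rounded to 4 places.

0.6073

P(no roll shows a 6) = (7/8)^7 ≈ 0.3927.
P(at least one) = 1 − 0.3927 = 0.6073.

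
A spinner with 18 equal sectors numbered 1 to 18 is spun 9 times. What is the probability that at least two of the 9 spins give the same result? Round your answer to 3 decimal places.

P(all 9 different) = 18/18 · 17/18 · ··· · 10/18 ≈ 0.089.
P(at least two equal) = 1 − 0.089 = 0.911.

0.911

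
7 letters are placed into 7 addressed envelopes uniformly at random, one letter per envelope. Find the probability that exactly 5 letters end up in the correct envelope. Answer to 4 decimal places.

0.0042

Choose which 5 of the 7 are fixed: C(7,5) = 21 ways.
The remaining 2 must have no fixed point: D(2) = 1.
P = 21·1/5040 = 1/240 ≈ 0.0042.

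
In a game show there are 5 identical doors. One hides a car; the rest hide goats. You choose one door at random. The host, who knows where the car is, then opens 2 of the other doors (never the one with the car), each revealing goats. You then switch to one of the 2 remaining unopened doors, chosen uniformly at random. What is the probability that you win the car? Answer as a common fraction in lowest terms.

2/5

Your original door holds the car with probability 1/5, so the other 4 collectively hold it with probability 4/5.
The host can always find 2 empty doors to open, so the reveals don't change that 4/5; it is now spread over the 2 remaining unopened doors.
P(win by switching) = (4/5) · (1/2) = 2/5.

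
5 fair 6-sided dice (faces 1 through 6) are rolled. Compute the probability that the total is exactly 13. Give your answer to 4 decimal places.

There are 6^5 = 7776 equally likely outcomes.
The number of ordered 5-tuples from {1,…,6} summing to 13 is 420.
P(sum = 13) = 420/7776 = 35/648 ≈ 0.0540.

0.0540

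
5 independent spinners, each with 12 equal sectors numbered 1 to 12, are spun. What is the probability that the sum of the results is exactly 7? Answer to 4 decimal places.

There are 12^5 = 248832 equally likely outcomes.
The number of ordered 5-tuples from {1,…,12} summing to 7 is 15.
P(sum = 7) = 15/248832 = 5/82944 ≈ 0.0001.

0.0001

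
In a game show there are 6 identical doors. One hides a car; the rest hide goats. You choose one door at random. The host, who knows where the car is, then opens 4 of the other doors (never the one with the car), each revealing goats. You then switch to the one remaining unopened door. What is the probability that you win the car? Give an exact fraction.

5/6

Your original door holds the car with probability 1/6, so the other 5 collectively hold it with probability 5/6.
The host can always find 4 empty doors to open, so the reveals don't change that 5/6; it is now spread over the 1 remaining unopened door.
P(win by switching) = (5/6) · (1/1) = 5/6.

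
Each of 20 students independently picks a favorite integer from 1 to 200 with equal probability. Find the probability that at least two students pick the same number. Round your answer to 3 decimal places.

It's easier to compute the probability that all 20 are distinct.
P(all distinct) = 200/200 · 199/200 · ··· · 181/200 ≈ 0.374.
So the probability of at least one match is 1 − 0.374 = 0.626.

0.626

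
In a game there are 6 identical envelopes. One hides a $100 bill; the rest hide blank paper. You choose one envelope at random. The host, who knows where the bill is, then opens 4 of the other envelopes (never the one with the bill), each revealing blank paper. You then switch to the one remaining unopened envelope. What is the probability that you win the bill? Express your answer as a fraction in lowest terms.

Your original envelope holds the bill with probability 1/6, so the other 5 collectively hold it with probability 5/6.
The host can always find 4 empty envelopes to open, so the reveals don't change that 5/6; it is now spread over the 1 remaining unopened envelope.
P(win by switching) = (5/6) · (1/1) = 5/6.

5/6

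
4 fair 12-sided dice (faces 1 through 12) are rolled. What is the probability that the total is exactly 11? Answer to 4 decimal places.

0.0058

There are 12^4 = 20736 equally likely outcomes.
The number of ordered 4-tuples from {1,…,12} summing to 11 is 120.
P(sum = 11) = 120/20736 = 5/864 ≈ 0.0058.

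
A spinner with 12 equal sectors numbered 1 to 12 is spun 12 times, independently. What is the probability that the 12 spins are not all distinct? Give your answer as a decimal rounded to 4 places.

0.9999

P(all 12 different) = 12/12 · 11/12 · ··· · 1/12 ≈ 0.0001.
P(at least two equal) = 1 − 0.0001 = 0.9999.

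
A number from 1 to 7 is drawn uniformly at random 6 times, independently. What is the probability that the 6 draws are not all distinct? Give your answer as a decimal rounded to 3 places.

P(all 6 different) = 7/7 · 6/7 · ··· · 2/7 ≈ 0.043.
P(at least two equal) = 1 − 0.043 = 0.957.

0.957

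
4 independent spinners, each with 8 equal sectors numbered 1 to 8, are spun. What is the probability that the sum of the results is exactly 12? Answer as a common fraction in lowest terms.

161/4096

There are 8^4 = 4096 equally likely outcomes.
The number of ordered 4-tuples from {1,…,8} summing to 12 is 161.
P(sum = 12) = 161/4096.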